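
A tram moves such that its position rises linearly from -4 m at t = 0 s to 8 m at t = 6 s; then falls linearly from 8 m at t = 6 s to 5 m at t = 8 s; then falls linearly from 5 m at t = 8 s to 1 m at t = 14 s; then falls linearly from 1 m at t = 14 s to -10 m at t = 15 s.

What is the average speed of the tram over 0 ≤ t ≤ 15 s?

Average speed = (total path length)/(elapsed time); on a piecewise-linear x-t graph the path length is Σ|Δx|.
0–6 s: |Δx| = |8 − -4| = 12 m
6–8 s: |Δx| = |5 − 8| = 3 m
8–14 s: |Δx| = |1 − 5| = 4 m
14–15 s: |Δx| = |-10 − 1| = 11 m
Total path = 30 m; average speed = 30/15 = 2 m/s.

2 m/s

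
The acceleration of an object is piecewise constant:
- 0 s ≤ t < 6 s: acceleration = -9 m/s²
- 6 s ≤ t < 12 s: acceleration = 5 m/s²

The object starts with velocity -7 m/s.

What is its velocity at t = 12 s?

Δv equals the area under the a-t graph; then v = v₀ + Δv.
0–6 s: -9 × 6 = -54 m/s
6–12 s: 5 × 6 = 30 m/s
Δv = -24 m/s, so v(12) = -7 + (-24) = -31 m/s.

-31 m/s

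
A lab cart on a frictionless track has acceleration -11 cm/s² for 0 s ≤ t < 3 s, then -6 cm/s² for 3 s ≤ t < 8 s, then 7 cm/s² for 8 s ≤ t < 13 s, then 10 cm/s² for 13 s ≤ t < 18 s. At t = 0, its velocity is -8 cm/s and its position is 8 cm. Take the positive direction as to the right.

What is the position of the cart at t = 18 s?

-668 cm

On each constant-a segment, Δv = aΔt and Δx = v₀Δt + ½aΔt²; chain segment to segment.
0–3 s: v starts -8 cm/s; Δx = -8·3 + ½·-11·3² = -73.5 cm; v ends -41 cm/s.
3–8 s: v starts -41 cm/s; Δx = -41·5 + ½·-6·5² = -280 cm; v ends -71 cm/s.
8–13 s: v starts -71 cm/s; Δx = -71·5 + ½·7·5² = -267.5 cm; v ends -36 cm/s.
13–18 s: v starts -36 cm/s; Δx = -36·5 + ½·10·5² = -55 cm; v ends 14 cm/s.
x(18) = 8 + Σ Δx = -668 cm.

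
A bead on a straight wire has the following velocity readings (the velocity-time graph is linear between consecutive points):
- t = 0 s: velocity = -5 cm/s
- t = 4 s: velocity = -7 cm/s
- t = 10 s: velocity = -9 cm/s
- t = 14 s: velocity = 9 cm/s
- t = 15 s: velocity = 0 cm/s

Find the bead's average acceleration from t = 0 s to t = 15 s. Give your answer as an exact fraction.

Average acceleration = Δv/Δt = (0 − -5)/(15 − 0) = 1/3 cm/s².

1/3 cm/s²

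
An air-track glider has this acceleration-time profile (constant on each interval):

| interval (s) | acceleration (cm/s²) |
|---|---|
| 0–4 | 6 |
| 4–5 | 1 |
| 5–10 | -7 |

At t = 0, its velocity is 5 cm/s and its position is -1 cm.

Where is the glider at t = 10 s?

On each constant-a segment, Δv = aΔt and Δx = v₀Δt + ½aΔt²; chain segment to segment.
0–4 s: v starts 5 cm/s; Δx = 5·4 + ½·6·4² = 68 cm; v ends 29 cm/s.
4–5 s: v starts 29 cm/s; Δx = 29·1 + ½·1·1² = 29.5 cm; v ends 30 cm/s.
5–10 s: v starts 30 cm/s; Δx = 30·5 + ½·-7·5² = 62.5 cm; v ends -5 cm/s.
x(10) = -1 + Σ Δx = 159 cm.

159 cm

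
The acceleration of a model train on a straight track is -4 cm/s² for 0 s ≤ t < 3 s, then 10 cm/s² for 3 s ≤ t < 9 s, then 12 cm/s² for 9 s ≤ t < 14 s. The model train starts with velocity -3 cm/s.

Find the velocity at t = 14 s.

105 cm/s

Δv equals the area under the a-t graph; then v = v₀ + Δv.
0–3 s: -4 × 3 = -12 cm/s
3–9 s: 10 × 6 = 60 cm/s
9–14 s: 12 × 5 = 60 cm/s
Δv = 108 cm/s, so v(14) = -3 + (108) = 105 cm/s.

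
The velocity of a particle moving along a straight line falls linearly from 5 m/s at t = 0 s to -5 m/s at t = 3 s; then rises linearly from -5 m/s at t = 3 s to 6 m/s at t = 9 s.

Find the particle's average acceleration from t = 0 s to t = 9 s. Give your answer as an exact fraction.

1/9 m/s²

Average acceleration = Δv/Δt = (6 − 5)/(9 − 0) = 1/9 m/s².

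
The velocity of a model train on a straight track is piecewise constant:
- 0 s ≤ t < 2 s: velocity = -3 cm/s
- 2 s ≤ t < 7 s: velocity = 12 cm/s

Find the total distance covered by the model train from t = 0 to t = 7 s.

66 cm

Total distance travelled is ∫|v| dt — sum the magnitudes of each area piece.
0–2 s: |-3| × 2 = 6 cm
2–7 s: |12| × 5 = 60 cm
Total distance = 66 cm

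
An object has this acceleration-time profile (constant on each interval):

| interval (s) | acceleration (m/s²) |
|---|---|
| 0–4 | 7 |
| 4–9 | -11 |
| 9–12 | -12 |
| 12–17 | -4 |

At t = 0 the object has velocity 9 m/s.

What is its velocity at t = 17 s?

-74 m/s

Δv equals the area under the a-t graph; then v = v₀ + Δv.
0–4 s: 7 × 4 = 28 m/s
4–9 s: -11 × 5 = -55 m/s
9–12 s: -12 × 3 = -36 m/s
12–17 s: -4 × 5 = -20 m/s
Δv = -83 m/s, so v(17) = 9 + (-83) = -74 m/s.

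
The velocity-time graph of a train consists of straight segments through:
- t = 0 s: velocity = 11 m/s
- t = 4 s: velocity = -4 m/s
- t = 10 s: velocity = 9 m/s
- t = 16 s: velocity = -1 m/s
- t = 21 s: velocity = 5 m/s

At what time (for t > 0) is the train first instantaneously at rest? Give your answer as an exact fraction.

v changes sign on 0–4 s (from 11 to -4); the graph is linear there, so v = 0 at t = 0 + (-11)·(4 − 0)/(-4 − 11) = 44/15 s.

t = 44/15 s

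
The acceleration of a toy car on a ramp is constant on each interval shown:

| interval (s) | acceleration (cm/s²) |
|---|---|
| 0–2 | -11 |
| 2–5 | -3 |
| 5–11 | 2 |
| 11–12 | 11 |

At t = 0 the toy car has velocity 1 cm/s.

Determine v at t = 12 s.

-7 cm/s

Δv equals the area under the a-t graph; then v = v₀ + Δv.
0–2 s: -11 × 2 = -22 cm/s
2–5 s: -3 × 3 = -9 cm/s
5–11 s: 2 × 6 = 12 cm/s
11–12 s: 11 × 1 = 11 cm/s
Δv = -8 cm/s, so v(12) = 1 + (-8) = -7 cm/s.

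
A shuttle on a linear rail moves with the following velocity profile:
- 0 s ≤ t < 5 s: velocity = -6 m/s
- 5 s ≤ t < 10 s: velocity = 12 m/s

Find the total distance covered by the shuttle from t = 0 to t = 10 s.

Total distance travelled is ∫|v| dt — sum the magnitudes of each area piece.
0–5 s: |-6| × 5 = 30 m
5–10 s: |12| × 5 = 60 m
Total distance = 90 m

90 m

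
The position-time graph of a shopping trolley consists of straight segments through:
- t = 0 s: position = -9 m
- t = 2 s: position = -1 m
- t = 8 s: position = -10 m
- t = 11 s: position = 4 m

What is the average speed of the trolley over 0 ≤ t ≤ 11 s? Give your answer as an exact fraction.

31/11 m/s

Average speed = (total path length)/(elapsed time); on a piecewise-linear x-t graph the path length is Σ|Δx|.
0–2 s: |Δx| = |-1 − -9| = 8 m
2–8 s: |Δx| = |-10 − -1| = 9 m
8–11 s: |Δx| = |4 − -10| = 14 m
Total path = 31 m; average speed = 31/11 = 31/11 m/s.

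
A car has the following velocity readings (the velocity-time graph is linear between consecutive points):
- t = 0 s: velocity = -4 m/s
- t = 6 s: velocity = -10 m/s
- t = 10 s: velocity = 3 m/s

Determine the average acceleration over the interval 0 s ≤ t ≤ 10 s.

Average acceleration = Δv/Δt = (3 − -4)/(10 − 0) = 0.7 m/s².

0.7 m/s²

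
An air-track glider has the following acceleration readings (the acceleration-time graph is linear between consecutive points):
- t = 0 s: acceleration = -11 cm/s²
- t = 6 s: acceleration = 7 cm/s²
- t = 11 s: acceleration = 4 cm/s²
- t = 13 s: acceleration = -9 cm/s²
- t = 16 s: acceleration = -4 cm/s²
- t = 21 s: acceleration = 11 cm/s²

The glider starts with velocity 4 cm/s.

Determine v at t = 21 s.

Δv equals the area under the a-t graph; then v = v₀ + Δv.
0–6 s: ½(-11 + 7)(6) = -12 cm/s
6–11 s: ½(7 + 4)(5) = 27.5 cm/s
11–13 s: ½(4 + -9)(2) = -5 cm/s
13–16 s: ½(-9 + -4)(3) = -19.5 cm/s
16–21 s: ½(-4 + 11)(5) = 17.5 cm/s
Δv = 8.5 cm/s, so v(21) = 4 + (8.5) = 12.5 cm/s.

12.5 cm/s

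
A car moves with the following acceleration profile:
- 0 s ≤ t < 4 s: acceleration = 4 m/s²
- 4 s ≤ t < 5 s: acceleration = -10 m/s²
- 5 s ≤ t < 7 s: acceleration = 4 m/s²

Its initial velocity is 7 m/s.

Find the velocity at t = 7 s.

Δv equals the area under the a-t graph; then v = v₀ + Δv.
0–4 s: 4 × 4 = 16 m/s
4–5 s: -10 × 1 = -10 m/s
5–7 s: 4 × 2 = 8 m/s
Δv = 14 m/s, so v(7) = 7 + (14) = 21 m/s.

21 m/s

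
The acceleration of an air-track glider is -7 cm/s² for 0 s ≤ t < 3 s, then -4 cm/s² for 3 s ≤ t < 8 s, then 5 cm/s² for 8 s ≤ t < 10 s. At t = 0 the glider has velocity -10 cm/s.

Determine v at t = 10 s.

Δv equals the area under the a-t graph; then v = v₀ + Δv.
0–3 s: -7 × 3 = -21 cm/s
3–8 s: -4 × 5 = -20 cm/s
8–10 s: 5 × 2 = 10 cm/s
Δv = -31 cm/s, so v(10) = -10 + (-31) = -41 cm/s.

-41 cm/s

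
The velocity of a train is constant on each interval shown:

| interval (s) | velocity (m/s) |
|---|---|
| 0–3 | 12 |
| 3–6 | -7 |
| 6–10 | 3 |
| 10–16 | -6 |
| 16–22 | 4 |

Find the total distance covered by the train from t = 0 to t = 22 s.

129 m

Total distance travelled is ∫|v| dt — sum the magnitudes of each area piece.
0–3 s: |12| × 3 = 36 m
3–6 s: |-7| × 3 = 21 m
6–10 s: |3| × 4 = 12 m
10–16 s: |-6| × 6 = 36 m
16–22 s: |4| × 6 = 24 m
Total distance = 129 m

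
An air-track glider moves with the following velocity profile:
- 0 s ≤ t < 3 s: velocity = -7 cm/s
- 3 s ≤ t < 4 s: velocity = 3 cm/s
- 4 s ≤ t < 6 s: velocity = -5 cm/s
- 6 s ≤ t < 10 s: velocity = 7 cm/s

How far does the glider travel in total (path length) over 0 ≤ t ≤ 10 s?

Distance (not displacement) is the total path length: add the absolute areas under v-t.
0–3 s: |-7| × 3 = 21 cm
3–4 s: |3| × 1 = 3 cm
4–6 s: |-5| × 2 = 10 cm
6–10 s: |7| × 4 = 28 cm
Total distance = 62 cm

62 cm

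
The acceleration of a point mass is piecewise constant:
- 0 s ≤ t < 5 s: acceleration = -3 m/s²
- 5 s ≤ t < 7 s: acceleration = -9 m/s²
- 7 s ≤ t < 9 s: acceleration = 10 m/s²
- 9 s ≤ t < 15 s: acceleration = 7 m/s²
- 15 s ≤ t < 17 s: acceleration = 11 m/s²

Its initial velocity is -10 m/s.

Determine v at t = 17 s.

Δv equals the area under the a-t graph; then v = v₀ + Δv.
0–5 s: -3 × 5 = -15 m/s
5–7 s: -9 × 2 = -18 m/s
7–9 s: 10 × 2 = 20 m/s
9–15 s: 7 × 6 = 42 m/s
15–17 s: 11 × 2 = 22 m/s
Δv = 51 m/s, so v(17) = -10 + (51) = 41 m/s.

41 m/s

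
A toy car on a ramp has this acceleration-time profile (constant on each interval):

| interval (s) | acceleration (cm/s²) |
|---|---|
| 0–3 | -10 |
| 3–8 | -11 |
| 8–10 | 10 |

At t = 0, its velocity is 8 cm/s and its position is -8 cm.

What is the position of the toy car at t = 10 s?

On each constant-a segment, Δv = aΔt and Δx = v₀Δt + ½aΔt²; chain segment to segment.
0–3 s: v starts 8 cm/s; Δx = 8·3 + ½·-10·3² = -21 cm; v ends -22 cm/s.
3–8 s: v starts -22 cm/s; Δx = -22·5 + ½·-11·5² = -247.5 cm; v ends -77 cm/s.
8–10 s: v starts -77 cm/s; Δx = -77·2 + ½·10·2² = -134 cm; v ends -57 cm/s.
x(10) = -8 + Σ Δx = -410.5 cm.

-410.5 cm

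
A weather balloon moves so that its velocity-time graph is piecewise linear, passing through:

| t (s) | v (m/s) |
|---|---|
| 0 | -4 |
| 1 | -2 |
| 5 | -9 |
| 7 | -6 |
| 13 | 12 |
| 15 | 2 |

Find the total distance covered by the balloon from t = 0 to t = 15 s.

84 m

Distance (not displacement) is the total path length: add the absolute areas under v-t.
0–1 s: |½(-4 + -2)(1)| = 3 m
1–5 s: |½(-2 + -9)(4)| = 22 m
5–7 s: |½(-9 + -6)(2)| = 15 m
7–13 s: v = 0 at t = 9 s; triangle areas 6 + 24 = 30 m
13–15 s: |½(12 + 2)(2)| = 14 m
Total distance = 84 m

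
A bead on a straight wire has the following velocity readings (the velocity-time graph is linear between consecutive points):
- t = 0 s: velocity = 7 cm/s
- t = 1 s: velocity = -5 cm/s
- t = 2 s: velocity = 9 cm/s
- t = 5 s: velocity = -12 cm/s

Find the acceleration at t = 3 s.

Acceleration is the slope of the v-t graph on 2–5 s: (-12 − 9)/(5 − 2) = -7 cm/s².

-7 cm/s²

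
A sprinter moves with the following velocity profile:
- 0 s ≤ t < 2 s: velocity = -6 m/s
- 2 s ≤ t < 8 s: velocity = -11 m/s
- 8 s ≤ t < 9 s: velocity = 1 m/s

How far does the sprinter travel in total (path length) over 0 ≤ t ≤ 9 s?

Total distance travelled is ∫|v| dt — sum the magnitudes of each area piece.
0–2 s: |-6| × 2 = 12 m
2–8 s: |-11| × 6 = 66 m
8–9 s: |1| × 1 = 1 m
Total distance = 79 m

79 m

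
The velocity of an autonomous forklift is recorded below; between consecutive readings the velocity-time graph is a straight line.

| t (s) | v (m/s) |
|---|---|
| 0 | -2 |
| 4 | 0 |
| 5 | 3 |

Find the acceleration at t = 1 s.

Acceleration is the slope of the v-t graph on 0–4 s: (0 − -2)/(4 − 0) = 0.5 m/s².

0.5 m/s²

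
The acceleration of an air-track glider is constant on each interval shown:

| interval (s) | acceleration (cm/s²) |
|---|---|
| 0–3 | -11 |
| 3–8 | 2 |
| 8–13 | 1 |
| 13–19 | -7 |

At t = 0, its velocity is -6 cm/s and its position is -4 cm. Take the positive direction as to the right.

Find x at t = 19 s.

On each constant-a segment, Δv = aΔt and Δx = v₀Δt + ½aΔt²; chain segment to segment.
0–3 s: v starts -6 cm/s; Δx = -6·3 + ½·-11·3² = -67.5 cm; v ends -39 cm/s.
3–8 s: v starts -39 cm/s; Δx = -39·5 + ½·2·5² = -170 cm; v ends -29 cm/s.
8–13 s: v starts -29 cm/s; Δx = -29·5 + ½·1·5² = -132.5 cm; v ends -24 cm/s.
13–19 s: v starts -24 cm/s; Δx = -24·6 + ½·-7·6² = -270 cm; v ends -66 cm/s.
x(19) = -4 + Σ Δx = -644 cm.

-644 cm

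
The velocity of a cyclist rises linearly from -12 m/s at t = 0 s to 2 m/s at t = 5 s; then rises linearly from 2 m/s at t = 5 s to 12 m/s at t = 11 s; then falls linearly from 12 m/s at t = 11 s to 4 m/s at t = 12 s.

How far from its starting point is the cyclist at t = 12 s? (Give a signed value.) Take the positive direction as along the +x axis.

Net displacement equals the area under the velocity-time graph (areas below the axis count negative).
0–5 s: ½(-12 + 2)(5) = -25 m
5–11 s: ½(2 + 12)(6) = 42 m
11–12 s: ½(12 + 4)(1) = 8 m
Net displacement = 25 m

25 m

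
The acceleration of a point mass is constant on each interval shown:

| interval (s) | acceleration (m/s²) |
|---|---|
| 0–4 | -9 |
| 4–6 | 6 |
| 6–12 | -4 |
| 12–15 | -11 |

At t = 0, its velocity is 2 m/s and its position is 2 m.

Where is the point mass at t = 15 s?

-509.5 m

On each constant-a segment, Δv = aΔt and Δx = v₀Δt + ½aΔt²; chain segment to segment.
0–4 s: v starts 2 m/s; Δx = 2·4 + ½·-9·4² = -64 m; v ends -34 m/s.
4–6 s: v starts -34 m/s; Δx = -34·2 + ½·6·2² = -56 m; v ends -22 m/s.
6–12 s: v starts -22 m/s; Δx = -22·6 + ½·-4·6² = -204 m; v ends -46 m/s.
12–15 s: v starts -46 m/s; Δx = -46·3 + ½·-11·3² = -187.5 m; v ends -79 m/s.
x(15) = 2 + Σ Δx = -509.5 m.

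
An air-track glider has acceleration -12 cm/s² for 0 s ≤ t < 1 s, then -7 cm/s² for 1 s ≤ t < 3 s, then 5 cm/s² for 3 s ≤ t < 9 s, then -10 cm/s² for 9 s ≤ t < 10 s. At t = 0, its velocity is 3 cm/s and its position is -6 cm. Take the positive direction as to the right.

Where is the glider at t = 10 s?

-87 cm

On each constant-a segment, Δv = aΔt and Δx = v₀Δt + ½aΔt²; chain segment to segment.
0–1 s: v starts 3 cm/s; Δx = 3·1 + ½·-12·1² = -3 cm; v ends -9 cm/s.
1–3 s: v starts -9 cm/s; Δx = -9·2 + ½·-7·2² = -32 cm; v ends -23 cm/s.
3–9 s: v starts -23 cm/s; Δx = -23·6 + ½·5·6² = -48 cm; v ends 7 cm/s.
9–10 s: v starts 7 cm/s; Δx = 7·1 + ½·-10·1² = 2 cm; v ends -3 cm/s.
x(10) = -6 + Σ Δx = -87 cm.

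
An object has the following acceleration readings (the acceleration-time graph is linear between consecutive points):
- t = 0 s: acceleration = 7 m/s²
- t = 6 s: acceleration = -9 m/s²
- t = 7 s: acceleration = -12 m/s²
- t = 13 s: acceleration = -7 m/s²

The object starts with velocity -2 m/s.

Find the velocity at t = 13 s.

Δv equals the area under the a-t graph; then v = v₀ + Δv.
0–6 s: ½(7 + -9)(6) = -6 m/s
6–7 s: ½(-9 + -12)(1) = -10.5 m/s
7–13 s: ½(-12 + -7)(6) = -57 m/s
Δv = -73.5 m/s, so v(13) = -2 + (-73.5) = -75.5 m/s.

-75.5 m/s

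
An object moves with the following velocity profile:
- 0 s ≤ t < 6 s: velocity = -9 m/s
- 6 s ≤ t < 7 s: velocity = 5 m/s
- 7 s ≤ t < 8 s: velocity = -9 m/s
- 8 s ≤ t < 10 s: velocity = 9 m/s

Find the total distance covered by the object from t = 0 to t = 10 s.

Total distance travelled is ∫|v| dt — sum the magnitudes of each area piece.
0–6 s: |-9| × 6 = 54 m
6–7 s: |5| × 1 = 5 m
7–8 s: |-9| × 1 = 9 m
8–10 s: |9| × 2 = 18 m
Total distance = 86 m

86 m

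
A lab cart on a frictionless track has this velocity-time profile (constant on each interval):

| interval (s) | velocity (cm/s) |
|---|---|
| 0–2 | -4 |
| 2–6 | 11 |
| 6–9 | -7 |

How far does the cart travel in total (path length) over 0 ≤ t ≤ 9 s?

Distance (not displacement) is the total path length: add the absolute areas under v-t.
0–2 s: |-4| × 2 = 8 cm
2–6 s: |11| × 4 = 44 cm
6–9 s: |-7| × 3 = 21 cm
Total distance = 73 cm

73 cm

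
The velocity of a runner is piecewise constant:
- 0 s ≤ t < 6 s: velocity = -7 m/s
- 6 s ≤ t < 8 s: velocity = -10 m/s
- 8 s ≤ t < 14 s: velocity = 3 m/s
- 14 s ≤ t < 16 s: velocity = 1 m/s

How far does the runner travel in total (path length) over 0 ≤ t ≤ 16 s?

82 m

Distance (not displacement) is the total path length: add the absolute areas under v-t.
0–6 s: |-7| × 6 = 42 m
6–8 s: |-10| × 2 = 20 m
8–14 s: |3| × 6 = 18 m
14–16 s: |1| × 2 = 2 m
Total distance = 82 m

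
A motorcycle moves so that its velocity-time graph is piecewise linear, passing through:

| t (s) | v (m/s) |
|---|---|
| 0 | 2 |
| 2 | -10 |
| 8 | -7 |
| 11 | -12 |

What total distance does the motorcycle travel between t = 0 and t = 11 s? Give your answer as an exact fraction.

Total distance travelled is ∫|v| dt — sum the magnitudes of each area piece.
0–2 s: v = 0 at t = 1/3 s; triangle areas 1/3 + 25/3 = 26/3 m
2–8 s: |½(-10 + -7)(6)| = 51 m
8–11 s: |½(-7 + -12)(3)| = 28.5 m
Total distance = 529/6 m

529/6 m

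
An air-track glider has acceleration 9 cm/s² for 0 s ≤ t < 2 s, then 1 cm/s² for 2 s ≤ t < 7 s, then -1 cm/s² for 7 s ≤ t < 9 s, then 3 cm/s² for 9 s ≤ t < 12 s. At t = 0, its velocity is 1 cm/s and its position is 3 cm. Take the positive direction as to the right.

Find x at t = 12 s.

256 cm

On each constant-a segment, Δv = aΔt and Δx = v₀Δt + ½aΔt²; chain segment to segment.
0–2 s: v starts 1 cm/s; Δx = 1·2 + ½·9·2² = 20 cm; v ends 19 cm/s.
2–7 s: v starts 19 cm/s; Δx = 19·5 + ½·1·5² = 107.5 cm; v ends 24 cm/s.
7–9 s: v starts 24 cm/s; Δx = 24·2 + ½·-1·2² = 46 cm; v ends 22 cm/s.
9–12 s: v starts 22 cm/s; Δx = 22·3 + ½·3·3² = 79.5 cm; v ends 31 cm/s.
x(12) = 3 + Σ Δx = 256 cm.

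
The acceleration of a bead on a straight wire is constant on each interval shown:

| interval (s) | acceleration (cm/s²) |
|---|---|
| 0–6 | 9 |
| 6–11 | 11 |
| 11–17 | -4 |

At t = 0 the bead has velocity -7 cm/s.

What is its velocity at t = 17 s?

Δv equals the area under the a-t graph; then v = v₀ + Δv.
0–6 s: 9 × 6 = 54 cm/s
6–11 s: 11 × 5 = 55 cm/s
11–17 s: -4 × 6 = -24 cm/s
Δv = 85 cm/s, so v(17) = -7 + (85) = 78 cm/s.

78 cm/s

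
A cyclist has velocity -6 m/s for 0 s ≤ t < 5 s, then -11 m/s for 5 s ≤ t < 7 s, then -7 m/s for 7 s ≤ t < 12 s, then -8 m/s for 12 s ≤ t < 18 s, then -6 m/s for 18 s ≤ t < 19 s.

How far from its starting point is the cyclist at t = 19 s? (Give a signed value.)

Displacement is the signed area under the v-t curve.
0–5 s: -6 × 5 = -30 m
5–7 s: -11 × 2 = -22 m
7–12 s: -7 × 5 = -35 m
12–18 s: -8 × 6 = -48 m
18–19 s: -6 × 1 = -6 m
Net displacement = -141 m

-141 m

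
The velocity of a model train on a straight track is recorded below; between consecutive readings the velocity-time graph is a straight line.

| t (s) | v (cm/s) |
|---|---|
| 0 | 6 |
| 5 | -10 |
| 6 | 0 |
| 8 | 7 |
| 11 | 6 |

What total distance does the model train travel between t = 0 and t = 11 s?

Total distance travelled is ∫|v| dt — sum the magnitudes of each area piece.
0–5 s: v = 0 at t = 1.875 s; triangle areas 5.625 + 15.625 = 21.25 cm
5–6 s: |½(-10 + 0)(1)| = 5 cm
6–8 s: |½(0 + 7)(2)| = 7 cm
8–11 s: |½(7 + 6)(3)| = 19.5 cm
Total distance = 52.75 cm

52.75 cm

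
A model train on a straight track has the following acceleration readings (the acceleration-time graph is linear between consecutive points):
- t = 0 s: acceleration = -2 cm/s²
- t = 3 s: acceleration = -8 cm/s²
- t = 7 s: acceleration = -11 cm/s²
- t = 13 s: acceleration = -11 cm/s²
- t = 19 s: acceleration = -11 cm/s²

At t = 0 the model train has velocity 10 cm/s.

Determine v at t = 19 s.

-175 cm/s

Δv equals the area under the a-t graph; then v = v₀ + Δv.
0–3 s: ½(-2 + -8)(3) = -15 cm/s
3–7 s: ½(-8 + -11)(4) = -38 cm/s
7–13 s: -11 × 6 = -66 cm/s
13–19 s: -11 × 6 = -66 cm/s
Δv = -185 cm/s, so v(19) = 10 + (-185) = -175 cm/s.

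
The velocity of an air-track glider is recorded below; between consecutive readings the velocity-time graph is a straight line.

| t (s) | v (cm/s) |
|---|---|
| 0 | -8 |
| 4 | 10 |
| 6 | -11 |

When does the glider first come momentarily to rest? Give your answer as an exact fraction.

v changes sign on 0–4 s (from -8 to 10); the graph is linear there, so v = 0 at t = 0 + (8)·(4 − 0)/(10 − -8) = 16/9 s.

t = 16/9 s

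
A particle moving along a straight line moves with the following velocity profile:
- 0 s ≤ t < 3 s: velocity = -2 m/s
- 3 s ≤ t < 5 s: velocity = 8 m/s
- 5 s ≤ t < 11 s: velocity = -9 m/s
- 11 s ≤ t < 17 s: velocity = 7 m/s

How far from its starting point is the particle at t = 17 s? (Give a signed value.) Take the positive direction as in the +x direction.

-2 m

Displacement is the signed area under the v-t curve.
0–3 s: -2 × 3 = -6 m
3–5 s: 8 × 2 = 16 m
5–11 s: -9 × 6 = -54 m
11–17 s: 7 × 6 = 42 m
Net displacement = -2 m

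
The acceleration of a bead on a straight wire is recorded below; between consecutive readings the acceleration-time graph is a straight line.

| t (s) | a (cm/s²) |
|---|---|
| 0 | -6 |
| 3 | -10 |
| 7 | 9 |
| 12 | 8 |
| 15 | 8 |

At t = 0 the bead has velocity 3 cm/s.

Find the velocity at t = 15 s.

43.5 cm/s

Δv equals the area under the a-t graph; then v = v₀ + Δv.
0–3 s: ½(-6 + -10)(3) = -24 cm/s
3–7 s: ½(-10 + 9)(4) = -2 cm/s
7–12 s: ½(9 + 8)(5) = 42.5 cm/s
12–15 s: 8 × 3 = 24 cm/s
Δv = 40.5 cm/s, so v(15) = 3 + (40.5) = 43.5 cm/s.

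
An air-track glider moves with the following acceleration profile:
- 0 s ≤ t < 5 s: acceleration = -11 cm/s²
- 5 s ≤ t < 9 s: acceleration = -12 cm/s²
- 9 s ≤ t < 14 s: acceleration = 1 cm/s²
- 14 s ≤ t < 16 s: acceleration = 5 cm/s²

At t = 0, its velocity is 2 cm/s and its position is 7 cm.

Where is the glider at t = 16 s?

On each constant-a segment, Δv = aΔt and Δx = v₀Δt + ½aΔt²; chain segment to segment.
0–5 s: v starts 2 cm/s; Δx = 2·5 + ½·-11·5² = -127.5 cm; v ends -53 cm/s.
5–9 s: v starts -53 cm/s; Δx = -53·4 + ½·-12·4² = -308 cm; v ends -101 cm/s.
9–14 s: v starts -101 cm/s; Δx = -101·5 + ½·1·5² = -492.5 cm; v ends -96 cm/s.
14–16 s: v starts -96 cm/s; Δx = -96·2 + ½·5·2² = -182 cm; v ends -86 cm/s.
x(16) = 7 + Σ Δx = -1103 cm.

-1103 cm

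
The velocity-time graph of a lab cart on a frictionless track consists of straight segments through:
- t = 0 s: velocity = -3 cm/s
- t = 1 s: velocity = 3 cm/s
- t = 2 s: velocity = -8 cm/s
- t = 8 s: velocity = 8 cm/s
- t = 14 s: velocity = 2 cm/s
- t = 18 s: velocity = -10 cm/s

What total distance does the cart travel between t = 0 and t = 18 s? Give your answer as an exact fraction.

2513/33 cm

Distance (not displacement) is the total path length: add the absolute areas under v-t.
0–1 s: v = 0 at t = 0.5 s; triangle areas 0.75 + 0.75 = 1.5 cm
1–2 s: v = 0 at t = 14/11 s; triangle areas 9/22 + 32/11 = 73/22 cm
2–8 s: v = 0 at t = 5 s; triangle areas 12 + 12 = 24 cm
8–14 s: |½(8 + 2)(6)| = 30 cm
14–18 s: v = 0 at t = 44/3 s; triangle areas 2/3 + 50/3 = 52/3 cm
Total distance = 2513/33 cm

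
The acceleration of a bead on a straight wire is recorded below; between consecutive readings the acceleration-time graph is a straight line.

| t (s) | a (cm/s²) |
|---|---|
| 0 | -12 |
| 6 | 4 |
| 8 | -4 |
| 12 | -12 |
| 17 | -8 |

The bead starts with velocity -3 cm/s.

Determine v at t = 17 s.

Δv equals the area under the a-t graph; then v = v₀ + Δv.
0–6 s: ½(-12 + 4)(6) = -24 cm/s
6–8 s: ½(4 + -4)(2) = 0 cm/s
8–12 s: ½(-4 + -12)(4) = -32 cm/s
12–17 s: ½(-12 + -8)(5) = -50 cm/s
Δv = -106 cm/s, so v(17) = -3 + (-106) = -109 cm/s.

-109 cm/s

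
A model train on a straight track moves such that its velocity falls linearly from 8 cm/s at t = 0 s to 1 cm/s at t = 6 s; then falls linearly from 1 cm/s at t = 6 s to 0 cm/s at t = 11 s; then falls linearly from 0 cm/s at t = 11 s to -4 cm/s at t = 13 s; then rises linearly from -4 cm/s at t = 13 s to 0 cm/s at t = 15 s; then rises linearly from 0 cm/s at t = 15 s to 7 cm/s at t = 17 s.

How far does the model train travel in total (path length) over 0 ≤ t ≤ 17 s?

Total distance travelled is ∫|v| dt — sum the magnitudes of each area piece.
0–6 s: |½(8 + 1)(6)| = 27 cm
6–11 s: |½(1 + 0)(5)| = 2.5 cm
11–13 s: |½(0 + -4)(2)| = 4 cm
13–15 s: |½(-4 + 0)(2)| = 4 cm
15–17 s: |½(0 + 7)(2)| = 7 cm
Total distance = 44.5 cm

44.5 cm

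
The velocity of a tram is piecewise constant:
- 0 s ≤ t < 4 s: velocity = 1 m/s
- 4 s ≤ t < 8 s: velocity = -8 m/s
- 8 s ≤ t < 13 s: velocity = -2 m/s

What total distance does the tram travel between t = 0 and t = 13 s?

46 m

Distance (not displacement) is the total path length: add the absolute areas under v-t.
0–4 s: |1| × 4 = 4 m
4–8 s: |-8| × 4 = 32 m
8–13 s: |-2| × 5 = 10 m
Total distance = 46 m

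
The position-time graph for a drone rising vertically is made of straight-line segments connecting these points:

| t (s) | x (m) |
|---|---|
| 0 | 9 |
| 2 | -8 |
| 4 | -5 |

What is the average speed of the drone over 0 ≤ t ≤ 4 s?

5 m/s

Average speed = (total path length)/(elapsed time); on a piecewise-linear x-t graph the path length is Σ|Δx|.
0–2 s: |Δx| = |-8 − 9| = 17 m
2–4 s: |Δx| = |-5 − -8| = 3 m
Total path = 20 m; average speed = 20/4 = 5 m/s.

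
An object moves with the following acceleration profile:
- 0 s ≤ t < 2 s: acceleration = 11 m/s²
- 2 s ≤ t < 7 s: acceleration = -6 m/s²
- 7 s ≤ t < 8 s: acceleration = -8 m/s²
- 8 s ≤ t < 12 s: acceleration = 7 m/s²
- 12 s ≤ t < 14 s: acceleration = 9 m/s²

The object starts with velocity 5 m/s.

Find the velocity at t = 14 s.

Δv equals the area under the a-t graph; then v = v₀ + Δv.
0–2 s: 11 × 2 = 22 m/s
2–7 s: -6 × 5 = -30 m/s
7–8 s: -8 × 1 = -8 m/s
8–12 s: 7 × 4 = 28 m/s
12–14 s: 9 × 2 = 18 m/s
Δv = 30 m/s, so v(14) = 5 + (30) = 35 m/s.

35 m/s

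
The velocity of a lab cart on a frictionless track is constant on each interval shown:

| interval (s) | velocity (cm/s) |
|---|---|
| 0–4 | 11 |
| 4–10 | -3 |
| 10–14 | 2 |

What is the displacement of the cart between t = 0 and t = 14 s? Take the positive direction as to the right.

Displacement is the signed area under the v-t curve.
0–4 s: 11 × 4 = 44 cm
4–10 s: -3 × 6 = -18 cm
10–14 s: 2 × 4 = 8 cm
Net displacement = 34 cm

34 cm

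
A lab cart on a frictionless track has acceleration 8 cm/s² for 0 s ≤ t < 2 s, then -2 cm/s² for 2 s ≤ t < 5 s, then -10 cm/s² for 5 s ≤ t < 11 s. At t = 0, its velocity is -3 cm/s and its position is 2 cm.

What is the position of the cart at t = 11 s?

-96 cm

On each constant-a segment, Δv = aΔt and Δx = v₀Δt + ½aΔt²; chain segment to segment.
0–2 s: v starts -3 cm/s; Δx = -3·2 + ½·8·2² = 10 cm; v ends 13 cm/s.
2–5 s: v starts 13 cm/s; Δx = 13·3 + ½·-2·3² = 30 cm; v ends 7 cm/s.
5–11 s: v starts 7 cm/s; Δx = 7·6 + ½·-10·6² = -138 cm; v ends -53 cm/s.
x(11) = 2 + Σ Δx = -96 cm.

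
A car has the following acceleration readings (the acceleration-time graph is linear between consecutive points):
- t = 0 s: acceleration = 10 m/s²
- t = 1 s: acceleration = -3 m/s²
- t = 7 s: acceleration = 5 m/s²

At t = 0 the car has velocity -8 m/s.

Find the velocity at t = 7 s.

1.5 m/s

Δv equals the area under the a-t graph; then v = v₀ + Δv.
0–1 s: ½(10 + -3)(1) = 3.5 m/s
1–7 s: ½(-3 + 5)(6) = 6 m/s
Δv = 9.5 m/s, so v(7) = -8 + (9.5) = 1.5 m/s.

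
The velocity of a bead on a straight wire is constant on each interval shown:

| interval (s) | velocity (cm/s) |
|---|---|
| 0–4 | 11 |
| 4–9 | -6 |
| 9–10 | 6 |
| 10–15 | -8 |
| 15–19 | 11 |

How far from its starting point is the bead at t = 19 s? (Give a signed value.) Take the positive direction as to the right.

Displacement is the signed area under the v-t curve.
0–4 s: 11 × 4 = 44 cm
4–9 s: -6 × 5 = -30 cm
9–10 s: 6 × 1 = 6 cm
10–15 s: -8 × 5 = -40 cm
15–19 s: 11 × 4 = 44 cm
Net displacement = 24 cm

24 cm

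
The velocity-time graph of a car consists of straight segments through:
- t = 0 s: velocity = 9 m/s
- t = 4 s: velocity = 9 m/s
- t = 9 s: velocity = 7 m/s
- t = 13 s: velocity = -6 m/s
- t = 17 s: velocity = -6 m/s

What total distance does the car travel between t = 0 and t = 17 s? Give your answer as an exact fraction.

Distance (not displacement) is the total path length: add the absolute areas under v-t.
0–4 s: |9| × 4 = 36 m
4–9 s: |½(9 + 7)(5)| = 40 m
9–13 s: v = 0 at t = 145/13 s; triangle areas 98/13 + 72/13 = 170/13 m
13–17 s: |-6| × 4 = 24 m
Total distance = 1470/13 m

1470/13 m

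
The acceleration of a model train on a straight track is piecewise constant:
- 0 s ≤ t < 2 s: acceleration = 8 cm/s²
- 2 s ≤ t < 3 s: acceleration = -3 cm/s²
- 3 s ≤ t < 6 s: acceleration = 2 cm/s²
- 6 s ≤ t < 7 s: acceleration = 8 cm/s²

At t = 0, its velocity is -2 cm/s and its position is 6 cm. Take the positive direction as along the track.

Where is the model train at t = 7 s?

93.5 cm

On each constant-a segment, Δv = aΔt and Δx = v₀Δt + ½aΔt²; chain segment to segment.
0–2 s: v starts -2 cm/s; Δx = -2·2 + ½·8·2² = 12 cm; v ends 14 cm/s.
2–3 s: v starts 14 cm/s; Δx = 14·1 + ½·-3·1² = 12.5 cm; v ends 11 cm/s.
3–6 s: v starts 11 cm/s; Δx = 11·3 + ½·2·3² = 42 cm; v ends 17 cm/s.
6–7 s: v starts 17 cm/s; Δx = 17·1 + ½·8·1² = 21 cm; v ends 25 cm/s.
x(7) = 6 + Σ Δx = 93.5 cm.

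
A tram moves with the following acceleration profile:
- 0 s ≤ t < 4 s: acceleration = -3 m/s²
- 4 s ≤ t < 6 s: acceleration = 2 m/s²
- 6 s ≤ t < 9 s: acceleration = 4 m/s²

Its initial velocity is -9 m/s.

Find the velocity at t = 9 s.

-5 m/s

Δv equals the area under the a-t graph; then v = v₀ + Δv.
0–4 s: -3 × 4 = -12 m/s
4–6 s: 2 × 2 = 4 m/s
6–9 s: 4 × 3 = 12 m/s
Δv = 4 m/s, so v(9) = -9 + (4) = -5 m/s.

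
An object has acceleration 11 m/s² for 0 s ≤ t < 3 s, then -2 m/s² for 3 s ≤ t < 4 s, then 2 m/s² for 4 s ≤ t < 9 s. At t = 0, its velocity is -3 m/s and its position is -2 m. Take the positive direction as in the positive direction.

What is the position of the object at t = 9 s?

On each constant-a segment, Δv = aΔt and Δx = v₀Δt + ½aΔt²; chain segment to segment.
0–3 s: v starts -3 m/s; Δx = -3·3 + ½·11·3² = 40.5 m; v ends 30 m/s.
3–4 s: v starts 30 m/s; Δx = 30·1 + ½·-2·1² = 29 m; v ends 28 m/s.
4–9 s: v starts 28 m/s; Δx = 28·5 + ½·2·5² = 165 m; v ends 38 m/s.
x(9) = -2 + Σ Δx = 232.5 m.

232.5 m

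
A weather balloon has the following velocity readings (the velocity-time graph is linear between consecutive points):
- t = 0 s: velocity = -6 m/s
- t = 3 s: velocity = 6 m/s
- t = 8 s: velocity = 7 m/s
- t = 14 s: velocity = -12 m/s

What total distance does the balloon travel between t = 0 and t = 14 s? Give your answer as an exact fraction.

2735/38 m

Total distance travelled is ∫|v| dt — sum the magnitudes of each area piece.
0–3 s: v = 0 at t = 1.5 s; triangle areas 4.5 + 4.5 = 9 m
3–8 s: |½(6 + 7)(5)| = 32.5 m
8–14 s: v = 0 at t = 194/19 s; triangle areas 147/19 + 432/19 = 579/19 m
Total distance = 2735/38 m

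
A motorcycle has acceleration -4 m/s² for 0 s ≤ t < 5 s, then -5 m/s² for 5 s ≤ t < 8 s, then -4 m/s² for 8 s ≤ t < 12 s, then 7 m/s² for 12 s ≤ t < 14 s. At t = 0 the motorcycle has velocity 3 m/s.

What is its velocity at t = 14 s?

-34 m/s

Δv equals the area under the a-t graph; then v = v₀ + Δv.
0–5 s: -4 × 5 = -20 m/s
5–8 s: -5 × 3 = -15 m/s
8–12 s: -4 × 4 = -16 m/s
12–14 s: 7 × 2 = 14 m/s
Δv = -37 m/s, so v(14) = 3 + (-37) = -34 m/s.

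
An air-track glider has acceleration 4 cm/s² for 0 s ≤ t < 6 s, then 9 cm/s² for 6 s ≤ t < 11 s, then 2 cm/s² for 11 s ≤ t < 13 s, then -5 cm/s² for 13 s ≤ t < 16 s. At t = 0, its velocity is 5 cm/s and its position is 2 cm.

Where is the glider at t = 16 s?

On each constant-a segment, Δv = aΔt and Δx = v₀Δt + ½aΔt²; chain segment to segment.
0–6 s: v starts 5 cm/s; Δx = 5·6 + ½·4·6² = 102 cm; v ends 29 cm/s.
6–11 s: v starts 29 cm/s; Δx = 29·5 + ½·9·5² = 257.5 cm; v ends 74 cm/s.
11–13 s: v starts 74 cm/s; Δx = 74·2 + ½·2·2² = 152 cm; v ends 78 cm/s.
13–16 s: v starts 78 cm/s; Δx = 78·3 + ½·-5·3² = 211.5 cm; v ends 63 cm/s.
x(16) = 2 + Σ Δx = 725 cm.

725 cm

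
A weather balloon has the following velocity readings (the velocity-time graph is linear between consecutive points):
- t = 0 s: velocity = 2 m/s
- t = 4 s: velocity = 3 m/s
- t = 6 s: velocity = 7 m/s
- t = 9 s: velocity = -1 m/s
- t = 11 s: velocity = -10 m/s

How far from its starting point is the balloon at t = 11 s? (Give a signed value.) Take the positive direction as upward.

Net displacement equals the area under the velocity-time graph (areas below the axis count negative).
0–4 s: ½(2 + 3)(4) = 10 m
4–6 s: ½(3 + 7)(2) = 10 m
6–9 s: ½(7 + -1)(3) = 9 m
9–11 s: ½(-1 + -10)(2) = -11 m
Net displacement = 18 m

18 m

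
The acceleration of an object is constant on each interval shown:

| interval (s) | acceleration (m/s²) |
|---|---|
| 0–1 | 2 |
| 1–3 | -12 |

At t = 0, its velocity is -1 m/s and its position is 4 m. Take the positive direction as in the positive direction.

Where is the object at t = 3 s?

On each constant-a segment, Δv = aΔt and Δx = v₀Δt + ½aΔt²; chain segment to segment.
0–1 s: v starts -1 m/s; Δx = -1·1 + ½·2·1² = 0 m; v ends 1 m/s.
1–3 s: v starts 1 m/s; Δx = 1·2 + ½·-12·2² = -22 m; v ends -23 m/s.
x(3) = 4 + Σ Δx = -18 m.

-18 m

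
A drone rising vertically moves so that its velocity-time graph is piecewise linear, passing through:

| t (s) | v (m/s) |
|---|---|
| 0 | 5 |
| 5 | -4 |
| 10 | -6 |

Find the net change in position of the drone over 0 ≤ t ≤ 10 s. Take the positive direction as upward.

-22.5 m

Net displacement equals the area under the velocity-time graph (areas below the axis count negative).
0–5 s: ½(5 + -4)(5) = 2.5 m
5–10 s: ½(-4 + -6)(5) = -25 m
Net displacement = -22.5 m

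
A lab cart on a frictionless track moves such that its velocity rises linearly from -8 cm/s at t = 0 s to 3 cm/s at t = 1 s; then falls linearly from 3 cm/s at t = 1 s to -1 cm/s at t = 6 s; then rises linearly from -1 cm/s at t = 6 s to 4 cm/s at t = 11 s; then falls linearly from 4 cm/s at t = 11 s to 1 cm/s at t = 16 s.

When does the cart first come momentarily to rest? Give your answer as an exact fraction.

v changes sign on 0–1 s (from -8 to 3); the graph is linear there, so v = 0 at t = 0 + (8)·(1 − 0)/(3 − -8) = 8/11 s.

t = 8/11 s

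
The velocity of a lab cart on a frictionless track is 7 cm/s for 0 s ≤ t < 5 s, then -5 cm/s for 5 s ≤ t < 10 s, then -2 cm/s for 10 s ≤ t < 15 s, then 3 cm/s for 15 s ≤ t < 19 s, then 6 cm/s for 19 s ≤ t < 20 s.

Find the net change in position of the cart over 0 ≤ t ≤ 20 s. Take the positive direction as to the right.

18 cm

Net displacement equals the area under the velocity-time graph (areas below the axis count negative).
0–5 s: 7 × 5 = 35 cm
5–10 s: -5 × 5 = -25 cm
10–15 s: -2 × 5 = -10 cm
15–19 s: 3 × 4 = 12 cm
19–20 s: 6 × 1 = 6 cm
Net displacement = 18 cm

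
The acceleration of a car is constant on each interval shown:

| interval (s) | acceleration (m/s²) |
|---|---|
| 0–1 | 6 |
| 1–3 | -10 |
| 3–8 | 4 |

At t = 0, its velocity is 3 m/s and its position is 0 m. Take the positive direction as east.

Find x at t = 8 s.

-1 m

On each constant-a segment, Δv = aΔt and Δx = v₀Δt + ½aΔt²; chain segment to segment.
0–1 s: v starts 3 m/s; Δx = 3·1 + ½·6·1² = 6 m; v ends 9 m/s.
1–3 s: v starts 9 m/s; Δx = 9·2 + ½·-10·2² = -2 m; v ends -11 m/s.
3–8 s: v starts -11 m/s; Δx = -11·5 + ½·4·5² = -5 m; v ends 9 m/s.
x(8) = 0 + Σ Δx = -1 m.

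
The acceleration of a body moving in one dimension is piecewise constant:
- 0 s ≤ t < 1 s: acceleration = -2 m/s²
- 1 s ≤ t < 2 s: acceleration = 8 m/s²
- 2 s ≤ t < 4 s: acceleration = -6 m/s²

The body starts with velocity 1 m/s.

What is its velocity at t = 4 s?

Δv equals the area under the a-t graph; then v = v₀ + Δv.
0–1 s: -2 × 1 = -2 m/s
1–2 s: 8 × 1 = 8 m/s
2–4 s: -6 × 2 = -12 m/s
Δv = -6 m/s, so v(4) = 1 + (-6) = -5 m/s.

-5 m/s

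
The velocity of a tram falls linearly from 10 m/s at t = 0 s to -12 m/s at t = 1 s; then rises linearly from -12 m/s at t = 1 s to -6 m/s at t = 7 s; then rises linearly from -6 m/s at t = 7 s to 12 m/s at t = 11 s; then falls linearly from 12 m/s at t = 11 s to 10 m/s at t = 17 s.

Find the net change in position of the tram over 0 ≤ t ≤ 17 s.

Displacement is the signed area under the v-t curve.
0–1 s: ½(10 + -12)(1) = -1 m
1–7 s: ½(-12 + -6)(6) = -54 m
7–11 s: ½(-6 + 12)(4) = 12 m
11–17 s: ½(12 + 10)(6) = 66 m
Net displacement = 23 m

23 m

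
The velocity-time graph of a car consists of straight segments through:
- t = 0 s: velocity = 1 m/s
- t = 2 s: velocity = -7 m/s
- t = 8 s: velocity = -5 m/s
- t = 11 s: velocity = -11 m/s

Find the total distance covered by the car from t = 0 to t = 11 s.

66.25 m

Total distance travelled is ∫|v| dt — sum the magnitudes of each area piece.
0–2 s: v = 0 at t = 0.25 s; triangle areas 0.125 + 6.125 = 6.25 m
2–8 s: |½(-7 + -5)(6)| = 36 m
8–11 s: |½(-5 + -11)(3)| = 24 m
Total distance = 66.25 m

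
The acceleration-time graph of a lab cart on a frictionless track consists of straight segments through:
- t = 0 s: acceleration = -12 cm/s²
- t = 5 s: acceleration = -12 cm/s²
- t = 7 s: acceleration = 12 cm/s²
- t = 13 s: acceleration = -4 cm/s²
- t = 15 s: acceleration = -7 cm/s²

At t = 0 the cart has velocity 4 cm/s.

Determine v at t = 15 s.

-43 cm/s

Δv equals the area under the a-t graph; then v = v₀ + Δv.
0–5 s: -12 × 5 = -60 cm/s
5–7 s: ½(-12 + 12)(2) = 0 cm/s
7–13 s: ½(12 + -4)(6) = 24 cm/s
13–15 s: ½(-4 + -7)(2) = -11 cm/s
Δv = -47 cm/s, so v(15) = 4 + (-47) = -43 cm/s.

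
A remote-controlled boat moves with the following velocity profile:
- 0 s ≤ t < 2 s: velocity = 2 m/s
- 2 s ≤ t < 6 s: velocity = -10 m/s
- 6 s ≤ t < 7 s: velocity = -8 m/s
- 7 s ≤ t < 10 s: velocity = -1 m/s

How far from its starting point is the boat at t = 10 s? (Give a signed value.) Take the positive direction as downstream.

-47 m

Displacement is the signed area under the v-t curve.
0–2 s: 2 × 2 = 4 m
2–6 s: -10 × 4 = -40 m
6–7 s: -8 × 1 = -8 m
7–10 s: -1 × 3 = -3 m
Net displacement = -47 m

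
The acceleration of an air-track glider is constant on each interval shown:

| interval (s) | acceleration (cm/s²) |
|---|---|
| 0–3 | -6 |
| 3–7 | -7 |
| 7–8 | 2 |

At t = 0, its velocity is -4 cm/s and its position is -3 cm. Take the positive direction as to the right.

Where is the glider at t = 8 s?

-235 cm

On each constant-a segment, Δv = aΔt and Δx = v₀Δt + ½aΔt²; chain segment to segment.
0–3 s: v starts -4 cm/s; Δx = -4·3 + ½·-6·3² = -39 cm; v ends -22 cm/s.
3–7 s: v starts -22 cm/s; Δx = -22·4 + ½·-7·4² = -144 cm; v ends -50 cm/s.
7–8 s: v starts -50 cm/s; Δx = -50·1 + ½·2·1² = -49 cm; v ends -48 cm/s.
x(8) = -3 + Σ Δx = -235 cm.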